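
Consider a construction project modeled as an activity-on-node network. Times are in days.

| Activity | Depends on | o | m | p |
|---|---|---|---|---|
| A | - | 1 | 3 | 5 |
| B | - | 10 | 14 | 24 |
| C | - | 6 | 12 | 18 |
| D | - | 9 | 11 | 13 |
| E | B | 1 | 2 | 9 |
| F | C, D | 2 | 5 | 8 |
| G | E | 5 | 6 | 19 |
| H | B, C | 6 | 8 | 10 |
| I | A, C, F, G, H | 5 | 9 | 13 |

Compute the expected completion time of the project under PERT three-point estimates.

te_A = (1 + 4·3 + 5)/6 = 18/6 = 3
te_B = (10 + 4·14 + 24)/6 = 90/6 = 15
te_C = (6 + 4·12 + 18)/6 = 72/6 = 12
te_D = (9 + 4·11 + 13)/6 = 66/6 = 11
te_E = (1 + 4·2 + 9)/6 = 18/6 = 3
te_F = (2 + 4·5 + 8)/6 = 30/6 = 5
te_G = (5 + 4·6 + 19)/6 = 48/6 = 8
te_H = (6 + 4·8 + 10)/6 = 48/6 = 8
te_I = (5 + 4·9 + 13)/6 = 54/6 = 9

Forward pass:
ES_A = 0; EF_A = 3
ES_B = 0; EF_B = 15
ES_C = 0; EF_C = 12
ES_D = 0; EF_D = 11
ES_E = 15; EF_E = 15+3 = 18
ES_F = max(EF_C=12, EF_D=11) = 12; EF_F = 12+5 = 17
ES_G = 18; EF_G = 18+8 = 26
ES_H = max(EF_B=15, EF_C=12) = 15; EF_H = 15+8 = 23
ES_I = max(EF_A=3, EF_C=12, EF_F=17, EF_G=26, EF_H=23) = 26; EF_I = 26+9 = 35
Expected project duration μ = 35 days. Critical path: B → E → G → I.

35 days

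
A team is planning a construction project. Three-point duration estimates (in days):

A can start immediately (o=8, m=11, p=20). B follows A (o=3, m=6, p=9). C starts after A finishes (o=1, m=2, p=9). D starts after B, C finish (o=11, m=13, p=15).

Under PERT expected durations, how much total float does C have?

te_A = (8 + 4·11 + 20)/6 = 72/6 = 12
te_B = (3 + 4·6 + 9)/6 = 36/6 = 6
te_C = (1 + 4·2 + 9)/6 = 18/6 = 3
te_D = (11 + 4·13 + 15)/6 = 78/6 = 13

Forward pass:
ES_A = 0; EF_A = 12
ES_B = 12; EF_B = 12+6 = 18
ES_C = 12; EF_C = 12+3 = 15
ES_D = max(EF_B=18, EF_C=15) = 18; EF_D = 18+13 = 31
Expected project duration μ = 31 days. Critical path: A → B → D.

Backward pass:
LF_D = 31; LS_D = 31−13 = 18
LF_C = LS_D = 18; LS_C = 18−3 = 15
LF_B = LS_D = 18; LS_B = 18−6 = 12
LF_A = min(LS_B=12, LS_C=15) = 12; LS_A = 12−12 = 0
Slack_C = LS_C − ES_C = 15 − 12 = 3

3 days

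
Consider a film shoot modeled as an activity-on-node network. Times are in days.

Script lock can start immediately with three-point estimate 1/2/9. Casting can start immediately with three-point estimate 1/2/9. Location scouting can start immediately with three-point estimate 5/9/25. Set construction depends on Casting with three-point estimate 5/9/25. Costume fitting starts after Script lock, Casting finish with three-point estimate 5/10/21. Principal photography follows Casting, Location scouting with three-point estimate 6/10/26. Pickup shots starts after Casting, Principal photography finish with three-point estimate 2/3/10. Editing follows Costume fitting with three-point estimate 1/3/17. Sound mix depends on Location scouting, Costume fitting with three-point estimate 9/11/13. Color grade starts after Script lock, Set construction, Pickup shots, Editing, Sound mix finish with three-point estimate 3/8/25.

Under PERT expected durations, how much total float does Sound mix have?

2 days

te_Script lock = (1 + 4·2 + 9)/6 = 18/6 = 3
te_Casting = (1 + 4·2 + 9)/6 = 18/6 = 3
te_Location scouting = (5 + 4·9 + 25)/6 = 66/6 = 11
te_Set construction = (5 + 4·9 + 25)/6 = 66/6 = 11
te_Costume fitting = (5 + 4·10 + 21)/6 = 66/6 = 11
te_Principal photography = (6 + 4·10 + 26)/6 = 72/6 = 12
te_Pickup shots = (2 + 4·3 + 10)/6 = 24/6 = 4
te_Editing = (1 + 4·3 + 17)/6 = 30/6 = 5
te_Sound mix = (9 + 4·11 + 13)/6 = 66/6 = 11
te_Color grade = (3 + 4·8 + 25)/6 = 60/6 = 10

Forward pass:
ES_Script lock = 0; EF_Script lock = 3
ES_Casting = 0; EF_Casting = 3
ES_Location scouting = 0; EF_Location scouting = 11
ES_Set construction = 3; EF_Set construction = 3+11 = 14
ES_Costume fitting = max(EF_Script lock=3, EF_Casting=3) = 3; EF_Costume fitting = 3+11 = 14
ES_Principal photography = max(EF_Casting=3, EF_Location scouting=11) = 11; EF_Principal photography = 11+12 = 23
ES_Pickup shots = max(EF_Casting=3, EF_Principal photography=23) = 23; EF_Pickup shots = 23+4 = 27
ES_Editing = 14; EF_Editing = 14+5 = 19
ES_Sound mix = max(EF_Location scouting=11, EF_Costume fitting=14) = 14; EF_Sound mix = 14+11 = 25
ES_Color grade = max(EF_Script lock=3, EF_Set construction=14, EF_Pickup shots=27, EF_Editing=19, EF_Sound mix=25) = 27; EF_Color grade = 27+10 = 37
Expected project duration μ = 37 days. Critical path: Location scouting → Principal photography → Pickup shots → Color grade.

Backward pass:
LF_Color grade = 37; LS_Color grade = 37−10 = 27
LF_Sound mix = LS_Color grade = 27; LS_Sound mix = 27−11 = 16
LF_Editing = LS_Color grade = 27; LS_Editing = 27−5 = 22
LF_Pickup shots = LS_Color grade = 27; LS_Pickup shots = 27−4 = 23
LF_Principal photography = LS_Pickup shots = 23; LS_Principal photography = 23−12 = 11
LF_Costume fitting = min(LS_Editing=22, LS_Sound mix=16) = 16; LS_Costume fitting = 16−11 = 5
LF_Set construction = LS_Color grade = 27; LS_Set construction = 27−11 = 16
LF_Location scouting = min(LS_Principal photography=11, LS_Sound mix=16) = 11; LS_Location scouting = 11−11 = 0
LF_Casting = min(LS_Set construction=16, LS_Costume fitting=5, LS_Principal photography=11, LS_Pickup shots=23) = 5; LS_Casting = 5−3 = 2
LF_Script lock = min(LS_Costume fitting=5, LS_Color grade=27) = 5; LS_Script lock = 5−3 = 2
Slack_Sound mix = LS_Sound mix − ES_Sound mix = 16 − 14 = 2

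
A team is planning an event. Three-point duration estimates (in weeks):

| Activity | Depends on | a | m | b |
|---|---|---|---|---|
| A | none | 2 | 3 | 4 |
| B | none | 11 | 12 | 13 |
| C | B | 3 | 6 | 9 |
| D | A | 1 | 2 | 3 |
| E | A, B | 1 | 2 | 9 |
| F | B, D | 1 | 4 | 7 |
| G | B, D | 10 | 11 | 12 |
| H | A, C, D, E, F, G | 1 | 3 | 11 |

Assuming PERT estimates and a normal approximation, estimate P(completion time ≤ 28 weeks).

te_A = (2 + 4·3 + 4)/6 = 18/6 = 3; σ²_A = ((4−2)/6)² = 0.111
te_B = (11 + 4·12 + 13)/6 = 72/6 = 12; σ²_B = ((13−11)/6)² = 0.111
te_C = (3 + 4·6 + 9)/6 = 36/6 = 6; σ²_C = ((9−3)/6)² = 1.000
te_D = (1 + 4·2 + 3)/6 = 12/6 = 2; σ²_D = ((3−1)/6)² = 0.111
te_E = (1 + 4·2 + 9)/6 = 18/6 = 3; σ²_E = ((9−1)/6)² = 1.778
te_F = (1 + 4·4 + 7)/6 = 24/6 = 4; σ²_F = ((7−1)/6)² = 1.000
te_G = (10 + 4·11 + 12)/6 = 66/6 = 11; σ²_G = ((12−10)/6)² = 0.111
te_H = (1 + 4·3 + 11)/6 = 24/6 = 4; σ²_H = ((11−1)/6)² = 2.778

Forward pass:
ES_A = 0; EF_A = 3
ES_B = 0; EF_B = 12
ES_C = 12; EF_C = 12+6 = 18
ES_D = 3; EF_D = 3+2 = 5
ES_E = max(EF_A=3, EF_B=12) = 12; EF_E = 12+3 = 15
ES_F = max(EF_B=12, EF_D=5) = 12; EF_F = 12+4 = 16
ES_G = max(EF_B=12, EF_D=5) = 12; EF_G = 12+11 = 23
ES_H = max(EF_A=3, EF_C=18, EF_D=5, EF_E=15, EF_F=16, EF_G=23) = 23; EF_H = 23+4 = 27
Expected project duration μ = 27 weeks. Critical path: B → G → H.

Variance along critical path = 0.111 + 0.111 + 2.778 = 3.000; σ = √3.000 = 1.732 weeks.
Z = (28 − 27) / 1.732 = 0.577
P(T ≤ 28) = Φ(0.577) ≈ 0.718

0.718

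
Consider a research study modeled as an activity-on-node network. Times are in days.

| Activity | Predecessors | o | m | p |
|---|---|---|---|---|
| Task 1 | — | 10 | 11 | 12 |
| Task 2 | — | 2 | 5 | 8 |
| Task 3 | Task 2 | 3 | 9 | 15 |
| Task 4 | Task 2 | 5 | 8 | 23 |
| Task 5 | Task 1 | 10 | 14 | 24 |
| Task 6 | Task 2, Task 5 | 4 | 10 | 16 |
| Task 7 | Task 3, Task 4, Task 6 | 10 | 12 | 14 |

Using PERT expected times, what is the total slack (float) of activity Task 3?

te_Task 1 = (10 + 4·11 + 12)/6 = 66/6 = 11
te_Task 2 = (2 + 4·5 + 8)/6 = 30/6 = 5
te_Task 3 = (3 + 4·9 + 15)/6 = 54/6 = 9
te_Task 4 = (5 + 4·8 + 23)/6 = 60/6 = 10
te_Task 5 = (10 + 4·14 + 24)/6 = 90/6 = 15
te_Task 6 = (4 + 4·10 + 16)/6 = 60/6 = 10
te_Task 7 = (10 + 4·12 + 14)/6 = 72/6 = 12

Forward pass:
ES_Task 1 = 0; EF_Task 1 = 11
ES_Task 2 = 0; EF_Task 2 = 5
ES_Task 3 = 5; EF_Task 3 = 5+9 = 14
ES_Task 4 = 5; EF_Task 4 = 5+10 = 15
ES_Task 5 = 11; EF_Task 5 = 11+15 = 26
ES_Task 6 = max(EF_Task 2=5, EF_Task 5=26) = 26; EF_Task 6 = 26+10 = 36
ES_Task 7 = max(EF_Task 3=14, EF_Task 4=15, EF_Task 6=36) = 36; EF_Task 7 = 36+12 = 48
Expected project duration μ = 48 days. Critical path: Task 1 → Task 5 → Task 6 → Task 7.

Backward pass:
LF_Task 7 = 48; LS_Task 7 = 48−12 = 36
LF_Task 6 = LS_Task 7 = 36; LS_Task 6 = 36−10 = 26
LF_Task 5 = LS_Task 6 = 26; LS_Task 5 = 26−15 = 11
LF_Task 4 = LS_Task 7 = 36; LS_Task 4 = 36−10 = 26
LF_Task 3 = LS_Task 7 = 36; LS_Task 3 = 36−9 = 27
LF_Task 2 = min(LS_Task 3=27, LS_Task 4=26, LS_Task 6=26) = 26; LS_Task 2 = 26−5 = 21
LF_Task 1 = LS_Task 5 = 11; LS_Task 1 = 11−11 = 0
Slack_Task 3 = LS_Task 3 − ES_Task 3 = 27 − 5 = 22

22 days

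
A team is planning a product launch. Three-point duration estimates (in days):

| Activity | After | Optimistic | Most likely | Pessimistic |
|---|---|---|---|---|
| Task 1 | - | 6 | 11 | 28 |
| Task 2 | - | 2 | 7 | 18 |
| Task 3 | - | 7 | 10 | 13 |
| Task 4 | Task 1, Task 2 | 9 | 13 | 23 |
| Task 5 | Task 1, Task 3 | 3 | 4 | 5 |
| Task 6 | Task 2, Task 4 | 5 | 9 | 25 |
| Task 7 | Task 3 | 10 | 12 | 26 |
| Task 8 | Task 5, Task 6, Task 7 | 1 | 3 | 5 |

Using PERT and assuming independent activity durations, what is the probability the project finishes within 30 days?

te_Task 1 = (6 + 4·11 + 28)/6 = 78/6 = 13; σ²_Task 1 = ((28−6)/6)² = 13.444
te_Task 2 = (2 + 4·7 + 18)/6 = 48/6 = 8; σ²_Task 2 = ((18−2)/6)² = 7.111
te_Task 3 = (7 + 4·10 + 13)/6 = 60/6 = 10; σ²_Task 3 = ((13−7)/6)² = 1.000
te_Task 4 = (9 + 4·13 + 23)/6 = 84/6 = 14; σ²_Task 4 = ((23−9)/6)² = 5.444
te_Task 5 = (3 + 4·4 + 5)/6 = 24/6 = 4; σ²_Task 5 = ((5−3)/6)² = 0.111
te_Task 6 = (5 + 4·9 + 25)/6 = 66/6 = 11; σ²_Task 6 = ((25−5)/6)² = 11.111
te_Task 7 = (10 + 4·12 + 26)/6 = 84/6 = 14; σ²_Task 7 = ((26−10)/6)² = 7.111
te_Task 8 = (1 + 4·3 + 5)/6 = 18/6 = 3; σ²_Task 8 = ((5−1)/6)² = 0.444

Forward pass:
ES_Task 1 = 0; EF_Task 1 = 13
ES_Task 2 = 0; EF_Task 2 = 8
ES_Task 3 = 0; EF_Task 3 = 10
ES_Task 4 = max(EF_Task 1=13, EF_Task 2=8) = 13; EF_Task 4 = 13+14 = 27
ES_Task 5 = max(EF_Task 1=13, EF_Task 3=10) = 13; EF_Task 5 = 13+4 = 17
ES_Task 6 = max(EF_Task 2=8, EF_Task 4=27) = 27; EF_Task 6 = 27+11 = 38
ES_Task 7 = 10; EF_Task 7 = 10+14 = 24
ES_Task 8 = max(EF_Task 5=17, EF_Task 6=38, EF_Task 7=24) = 38; EF_Task 8 = 38+3 = 41
Expected project duration μ = 41 days. Critical path: Task 1 → Task 4 → Task 6 → Task 8.

Variance along critical path = 13.444 + 5.444 + 11.111 + 0.444 = 30.444; σ = √30.444 = 5.518 days.
Z = (30 − 41) / 5.518 = -1.994
P(T ≤ 30) = Φ(-1.994) ≈ 0.023

0.023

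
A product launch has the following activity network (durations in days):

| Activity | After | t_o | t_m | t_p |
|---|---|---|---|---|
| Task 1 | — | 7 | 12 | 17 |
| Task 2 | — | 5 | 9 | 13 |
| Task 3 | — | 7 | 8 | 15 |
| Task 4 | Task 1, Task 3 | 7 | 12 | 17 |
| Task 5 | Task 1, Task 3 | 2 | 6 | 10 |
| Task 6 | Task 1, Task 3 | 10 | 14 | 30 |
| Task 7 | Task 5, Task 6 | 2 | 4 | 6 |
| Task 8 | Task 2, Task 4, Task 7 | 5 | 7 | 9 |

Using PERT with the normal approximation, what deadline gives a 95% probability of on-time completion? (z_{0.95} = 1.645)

45.3 days

te_Task 1 = (7 + 4·12 + 17)/6 = 72/6 = 12; σ²_Task 1 = ((17−7)/6)² = 2.778
te_Task 2 = (5 + 4·9 + 13)/6 = 54/6 = 9; σ²_Task 2 = ((13−5)/6)² = 1.778
te_Task 3 = (7 + 4·8 + 15)/6 = 54/6 = 9; σ²_Task 3 = ((15−7)/6)² = 1.778
te_Task 4 = (7 + 4·12 + 17)/6 = 72/6 = 12; σ²_Task 4 = ((17−7)/6)² = 2.778
te_Task 5 = (2 + 4·6 + 10)/6 = 36/6 = 6; σ²_Task 5 = ((10−2)/6)² = 1.778
te_Task 6 = (10 + 4·14 + 30)/6 = 96/6 = 16; σ²_Task 6 = ((30−10)/6)² = 11.111
te_Task 7 = (2 + 4·4 + 6)/6 = 24/6 = 4; σ²_Task 7 = ((6−2)/6)² = 0.444
te_Task 8 = (5 + 4·7 + 9)/6 = 42/6 = 7; σ²_Task 8 = ((9−5)/6)² = 0.444

Forward pass:
ES_Task 1 = 0; EF_Task 1 = 12
ES_Task 2 = 0; EF_Task 2 = 9
ES_Task 3 = 0; EF_Task 3 = 9
ES_Task 4 = max(EF_Task 1=12, EF_Task 3=9) = 12; EF_Task 4 = 12+12 = 24
ES_Task 5 = max(EF_Task 1=12, EF_Task 3=9) = 12; EF_Task 5 = 12+6 = 18
ES_Task 6 = max(EF_Task 1=12, EF_Task 3=9) = 12; EF_Task 6 = 12+16 = 28
ES_Task 7 = max(EF_Task 5=18, EF_Task 6=28) = 28; EF_Task 7 = 28+4 = 32
ES_Task 8 = max(EF_Task 2=9, EF_Task 4=24, EF_Task 7=32) = 32; EF_Task 8 = 32+7 = 39
Expected project duration μ = 39 days. Critical path: Task 1 → Task 6 → Task 7 → Task 8.

Variance along critical path = 2.778 + 11.111 + 0.444 + 0.444 = 14.778; σ = 3.844 days.
D = μ + z·σ = 39 + 1.645·3.844 = 45.3 days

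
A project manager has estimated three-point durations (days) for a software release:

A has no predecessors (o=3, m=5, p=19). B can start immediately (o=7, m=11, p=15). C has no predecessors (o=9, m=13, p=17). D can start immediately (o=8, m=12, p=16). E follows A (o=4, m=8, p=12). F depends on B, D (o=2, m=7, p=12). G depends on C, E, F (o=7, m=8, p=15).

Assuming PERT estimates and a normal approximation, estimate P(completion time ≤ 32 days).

0.944

te_A = (3 + 4·5 + 19)/6 = 42/6 = 7; σ²_A = ((19−3)/6)² = 7.111
te_B = (7 + 4·11 + 15)/6 = 66/6 = 11; σ²_B = ((15−7)/6)² = 1.778
te_C = (9 + 4·13 + 17)/6 = 78/6 = 13; σ²_C = ((17−9)/6)² = 1.778
te_D = (8 + 4·12 + 16)/6 = 72/6 = 12; σ²_D = ((16−8)/6)² = 1.778
te_E = (4 + 4·8 + 12)/6 = 48/6 = 8; σ²_E = ((12−4)/6)² = 1.778
te_F = (2 + 4·7 + 12)/6 = 42/6 = 7; σ²_F = ((12−2)/6)² = 2.778
te_G = (7 + 4·8 + 15)/6 = 54/6 = 9; σ²_G = ((15−7)/6)² = 1.778

Forward pass:
ES_A = 0; EF_A = 7
ES_B = 0; EF_B = 11
ES_C = 0; EF_C = 13
ES_D = 0; EF_D = 12
ES_E = 7; EF_E = 7+8 = 15
ES_F = max(EF_B=11, EF_D=12) = 12; EF_F = 12+7 = 19
ES_G = max(EF_C=13, EF_E=15, EF_F=19) = 19; EF_G = 19+9 = 28
Expected project duration μ = 28 days. Critical path: D → F → G.

Variance along critical path = 1.778 + 2.778 + 1.778 = 6.333; σ = √6.333 = 2.517 days.
Z = (32 − 28) / 2.517 = 1.589
P(T ≤ 32) = Φ(1.589) ≈ 0.944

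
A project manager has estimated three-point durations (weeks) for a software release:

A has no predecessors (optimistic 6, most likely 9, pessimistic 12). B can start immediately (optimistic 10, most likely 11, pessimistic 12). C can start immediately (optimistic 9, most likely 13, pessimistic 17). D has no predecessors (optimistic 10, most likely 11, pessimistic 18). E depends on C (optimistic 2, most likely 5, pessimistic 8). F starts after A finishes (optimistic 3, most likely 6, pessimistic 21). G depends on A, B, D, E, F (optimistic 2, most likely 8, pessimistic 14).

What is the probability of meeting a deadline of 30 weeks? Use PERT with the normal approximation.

te_A = (6 + 4·9 + 12)/6 = 54/6 = 9; σ²_A = ((12−6)/6)² = 1.000
te_B = (10 + 4·11 + 12)/6 = 66/6 = 11; σ²_B = ((12−10)/6)² = 0.111
te_C = (9 + 4·13 + 17)/6 = 78/6 = 13; σ²_C = ((17−9)/6)² = 1.778
te_D = (10 + 4·11 + 18)/6 = 72/6 = 12; σ²_D = ((18−10)/6)² = 1.778
te_E = (2 + 4·5 + 8)/6 = 30/6 = 5; σ²_E = ((8−2)/6)² = 1.000
te_F = (3 + 4·6 + 21)/6 = 48/6 = 8; σ²_F = ((21−3)/6)² = 9.000
te_G = (2 + 4·8 + 14)/6 = 48/6 = 8; σ²_G = ((14−2)/6)² = 4.000

Forward pass:
ES_A = 0; EF_A = 9
ES_B = 0; EF_B = 11
ES_C = 0; EF_C = 13
ES_D = 0; EF_D = 12
ES_E = 13; EF_E = 13+5 = 18
ES_F = 9; EF_F = 9+8 = 17
ES_G = max(EF_A=9, EF_B=11, EF_D=12, EF_E=18, EF_F=17) = 18; EF_G = 18+8 = 26
Expected project duration μ = 26 weeks. Critical path: C → E → G.

Variance along critical path = 1.778 + 1.000 + 4.000 = 6.778; σ = √6.778 = 2.603 weeks.
Z = (30 − 26) / 2.603 = 1.536
P(T ≤ 30) = Φ(1.536) ≈ 0.938

0.938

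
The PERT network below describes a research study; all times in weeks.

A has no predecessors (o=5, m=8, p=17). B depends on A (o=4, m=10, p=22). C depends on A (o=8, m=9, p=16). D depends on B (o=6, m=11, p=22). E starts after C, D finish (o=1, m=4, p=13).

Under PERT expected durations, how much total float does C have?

te_A = (5 + 4·8 + 17)/6 = 54/6 = 9
te_B = (4 + 4·10 + 22)/6 = 66/6 = 11
te_C = (8 + 4·9 + 16)/6 = 60/6 = 10
te_D = (6 + 4·11 + 22)/6 = 72/6 = 12
te_E = (1 + 4·4 + 13)/6 = 30/6 = 5

Forward pass:
ES_A = 0; EF_A = 9
ES_B = 9; EF_B = 9+11 = 20
ES_C = 9; EF_C = 9+10 = 19
ES_D = 20; EF_D = 20+12 = 32
ES_E = max(EF_C=19, EF_D=32) = 32; EF_E = 32+5 = 37
Expected project duration μ = 37 weeks. Critical path: A → B → D → E.

Backward pass:
LF_E = 37; LS_E = 37−5 = 32
LF_D = LS_E = 32; LS_D = 32−12 = 20
LF_C = LS_E = 32; LS_C = 32−10 = 22
LF_B = LS_D = 20; LS_B = 20−11 = 9
LF_A = min(LS_B=9, LS_C=22) = 9; LS_A = 9−9 = 0
Slack_C = LS_C − ES_C = 22 − 9 = 13

13 weeks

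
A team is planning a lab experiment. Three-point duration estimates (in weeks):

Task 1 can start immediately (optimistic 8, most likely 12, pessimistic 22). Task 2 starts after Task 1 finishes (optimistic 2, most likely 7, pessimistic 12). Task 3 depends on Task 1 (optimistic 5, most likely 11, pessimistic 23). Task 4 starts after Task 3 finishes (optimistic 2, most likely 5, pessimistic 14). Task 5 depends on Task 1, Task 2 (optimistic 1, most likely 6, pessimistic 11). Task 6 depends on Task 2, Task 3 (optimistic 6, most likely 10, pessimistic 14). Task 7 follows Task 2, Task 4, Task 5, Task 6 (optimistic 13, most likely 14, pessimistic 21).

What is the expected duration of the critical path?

50 weeks

te_Task 1 = (8 + 4·12 + 22)/6 = 78/6 = 13
te_Task 2 = (2 + 4·7 + 12)/6 = 42/6 = 7
te_Task 3 = (5 + 4·11 + 23)/6 = 72/6 = 12
te_Task 4 = (2 + 4·5 + 14)/6 = 36/6 = 6
te_Task 5 = (1 + 4·6 + 11)/6 = 36/6 = 6
te_Task 6 = (6 + 4·10 + 14)/6 = 60/6 = 10
te_Task 7 = (13 + 4·14 + 21)/6 = 90/6 = 15

Forward pass:
ES_Task 1 = 0; EF_Task 1 = 13
ES_Task 2 = 13; EF_Task 2 = 13+7 = 20
ES_Task 3 = 13; EF_Task 3 = 13+12 = 25
ES_Task 4 = 25; EF_Task 4 = 25+6 = 31
ES_Task 5 = max(EF_Task 1=13, EF_Task 2=20) = 20; EF_Task 5 = 20+6 = 26
ES_Task 6 = max(EF_Task 2=20, EF_Task 3=25) = 25; EF_Task 6 = 25+10 = 35
ES_Task 7 = max(EF_Task 2=20, EF_Task 4=31, EF_Task 5=26, EF_Task 6=35) = 35; EF_Task 7 = 35+15 = 50
Expected project duration μ = 50 weeks. Critical path: Task 1 → Task 3 → Task 6 → Task 7.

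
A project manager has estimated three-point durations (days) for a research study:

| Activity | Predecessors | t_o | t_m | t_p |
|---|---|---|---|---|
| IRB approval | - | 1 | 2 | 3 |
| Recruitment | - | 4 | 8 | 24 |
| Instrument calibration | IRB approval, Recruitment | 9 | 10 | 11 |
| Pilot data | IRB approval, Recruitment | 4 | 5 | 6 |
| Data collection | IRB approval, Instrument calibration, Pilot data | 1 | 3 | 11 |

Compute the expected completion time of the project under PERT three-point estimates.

24 days

te_IRB approval = (1 + 4·2 + 3)/6 = 12/6 = 2
te_Recruitment = (4 + 4·8 + 24)/6 = 60/6 = 10
te_Instrument calibration = (9 + 4·10 + 11)/6 = 60/6 = 10
te_Pilot data = (4 + 4·5 + 6)/6 = 30/6 = 5
te_Data collection = (1 + 4·3 + 11)/6 = 24/6 = 4

Forward pass:
ES_IRB approval = 0; EF_IRB approval = 2
ES_Recruitment = 0; EF_Recruitment = 10
ES_Instrument calibration = max(EF_IRB approval=2, EF_Recruitment=10) = 10; EF_Instrument calibration = 10+10 = 20
ES_Pilot data = max(EF_IRB approval=2, EF_Recruitment=10) = 10; EF_Pilot data = 10+5 = 15
ES_Data collection = max(EF_IRB approval=2, EF_Instrument calibration=20, EF_Pilot data=15) = 20; EF_Data collection = 20+4 = 24
Expected project duration μ = 24 days. Critical path: Recruitment → Instrument calibration → Data collection.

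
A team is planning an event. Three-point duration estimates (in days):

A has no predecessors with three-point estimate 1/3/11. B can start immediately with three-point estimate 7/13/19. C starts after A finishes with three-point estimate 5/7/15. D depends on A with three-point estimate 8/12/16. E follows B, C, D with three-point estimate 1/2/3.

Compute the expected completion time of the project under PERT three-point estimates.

te_A = (1 + 4·3 + 11)/6 = 24/6 = 4
te_B = (7 + 4·13 + 19)/6 = 78/6 = 13
te_C = (5 + 4·7 + 15)/6 = 48/6 = 8
te_D = (8 + 4·12 + 16)/6 = 72/6 = 12
te_E = (1 + 4·2 + 3)/6 = 12/6 = 2

Forward pass:
ES_A = 0; EF_A = 4
ES_B = 0; EF_B = 13
ES_C = 4; EF_C = 4+8 = 12
ES_D = 4; EF_D = 4+12 = 16
ES_E = max(EF_B=13, EF_C=12, EF_D=16) = 16; EF_E = 16+2 = 18
Expected project duration μ = 18 days. Critical path: A → D → E.

18 days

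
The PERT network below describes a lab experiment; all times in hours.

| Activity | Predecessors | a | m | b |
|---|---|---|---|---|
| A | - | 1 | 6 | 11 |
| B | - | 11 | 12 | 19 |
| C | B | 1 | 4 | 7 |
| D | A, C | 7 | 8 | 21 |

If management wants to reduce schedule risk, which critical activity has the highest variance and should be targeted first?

te_A = (1 + 4·6 + 11)/6 = 36/6 = 6; σ²_A = ((11−1)/6)² = 2.778
te_B = (11 + 4·12 + 19)/6 = 78/6 = 13; σ²_B = ((19−11)/6)² = 1.778
te_C = (1 + 4·4 + 7)/6 = 24/6 = 4; σ²_C = ((7−1)/6)² = 1.000
te_D = (7 + 4·8 + 21)/6 = 60/6 = 10; σ²_D = ((21−7)/6)² = 5.444

Forward pass:
ES_A = 0; EF_A = 6
ES_B = 0; EF_B = 13
ES_C = 13; EF_C = 13+4 = 17
ES_D = max(EF_A=6, EF_C=17) = 17; EF_D = 17+10 = 27
Expected project duration μ = 27 hours. Critical path: B → C → D.

Variances on critical path: σ²_B=1.778, σ²_C=1.000, σ²_D=5.444.
Largest is σ²_D = 5.444.

D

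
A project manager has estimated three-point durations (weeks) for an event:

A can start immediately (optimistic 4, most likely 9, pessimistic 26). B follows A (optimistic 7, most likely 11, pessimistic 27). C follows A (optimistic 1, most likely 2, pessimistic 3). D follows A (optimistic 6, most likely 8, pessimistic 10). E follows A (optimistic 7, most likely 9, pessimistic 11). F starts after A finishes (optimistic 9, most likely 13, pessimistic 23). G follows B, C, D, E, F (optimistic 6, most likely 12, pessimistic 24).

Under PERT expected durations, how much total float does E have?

5 weeks

te_A = (4 + 4·9 + 26)/6 = 66/6 = 11
te_B = (7 + 4·11 + 27)/6 = 78/6 = 13
te_C = (1 + 4·2 + 3)/6 = 12/6 = 2
te_D = (6 + 4·8 + 10)/6 = 48/6 = 8
te_E = (7 + 4·9 + 11)/6 = 54/6 = 9
te_F = (9 + 4·13 + 23)/6 = 84/6 = 14
te_G = (6 + 4·12 + 24)/6 = 78/6 = 13

Forward pass:
ES_A = 0; EF_A = 11
ES_B = 11; EF_B = 11+13 = 24
ES_C = 11; EF_C = 11+2 = 13
ES_D = 11; EF_D = 11+8 = 19
ES_E = 11; EF_E = 11+9 = 20
ES_F = 11; EF_F = 11+14 = 25
ES_G = max(EF_B=24, EF_C=13, EF_D=19, EF_E=20, EF_F=25) = 25; EF_G = 25+13 = 38
Expected project duration μ = 38 weeks. Critical path: A → F → G.

Backward pass:
LF_G = 38; LS_G = 38−13 = 25
LF_F = LS_G = 25; LS_F = 25−14 = 11
LF_E = LS_G = 25; LS_E = 25−9 = 16
LF_D = LS_G = 25; LS_D = 25−8 = 17
LF_C = LS_G = 25; LS_C = 25−2 = 23
LF_B = LS_G = 25; LS_B = 25−13 = 12
LF_A = min(LS_B=12, LS_C=23, LS_D=17, LS_E=16, LS_F=11) = 11; LS_A = 11−11 = 0
Slack_E = LS_E − ES_E = 16 − 11 = 5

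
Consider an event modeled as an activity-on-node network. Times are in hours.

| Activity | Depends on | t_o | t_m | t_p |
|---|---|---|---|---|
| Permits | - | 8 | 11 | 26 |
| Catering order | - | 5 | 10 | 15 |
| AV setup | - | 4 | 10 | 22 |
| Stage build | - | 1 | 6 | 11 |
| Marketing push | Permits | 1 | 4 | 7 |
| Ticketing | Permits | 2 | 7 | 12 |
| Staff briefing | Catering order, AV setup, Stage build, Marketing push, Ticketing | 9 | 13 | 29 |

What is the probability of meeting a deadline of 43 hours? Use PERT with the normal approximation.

te_Permits = (8 + 4·11 + 26)/6 = 78/6 = 13; σ²_Permits = ((26−8)/6)² = 9.000
te_Catering order = (5 + 4·10 + 15)/6 = 60/6 = 10; σ²_Catering order = ((15−5)/6)² = 2.778
te_AV setup = (4 + 4·10 + 22)/6 = 66/6 = 11; σ²_AV setup = ((22−4)/6)² = 9.000
te_Stage build = (1 + 4·6 + 11)/6 = 36/6 = 6; σ²_Stage build = ((11−1)/6)² = 2.778
te_Marketing push = (1 + 4·4 + 7)/6 = 24/6 = 4; σ²_Marketing push = ((7−1)/6)² = 1.000
te_Ticketing = (2 + 4·7 + 12)/6 = 42/6 = 7; σ²_Ticketing = ((12−2)/6)² = 2.778
te_Staff briefing = (9 + 4·13 + 29)/6 = 90/6 = 15; σ²_Staff briefing = ((29−9)/6)² = 11.111

Forward pass:
ES_Permits = 0; EF_Permits = 13
ES_Catering order = 0; EF_Catering order = 10
ES_AV setup = 0; EF_AV setup = 11
ES_Stage build = 0; EF_Stage build = 6
ES_Marketing push = 13; EF_Marketing push = 13+4 = 17
ES_Ticketing = 13; EF_Ticketing = 13+7 = 20
ES_Staff briefing = max(EF_Catering order=10, EF_AV setup=11, EF_Stage build=6, EF_Marketing push=17, EF_Ticketing=20) = 20; EF_Staff briefing = 20+15 = 35
Expected project duration μ = 35 hours. Critical path: Permits → Ticketing → Staff briefing.

Variance along critical path = 9.000 + 2.778 + 11.111 = 22.889; σ = √22.889 = 4.784 hours.
Z = (43 − 35) / 4.784 = 1.672
P(T ≤ 43) = Φ(1.672) ≈ 0.953

0.953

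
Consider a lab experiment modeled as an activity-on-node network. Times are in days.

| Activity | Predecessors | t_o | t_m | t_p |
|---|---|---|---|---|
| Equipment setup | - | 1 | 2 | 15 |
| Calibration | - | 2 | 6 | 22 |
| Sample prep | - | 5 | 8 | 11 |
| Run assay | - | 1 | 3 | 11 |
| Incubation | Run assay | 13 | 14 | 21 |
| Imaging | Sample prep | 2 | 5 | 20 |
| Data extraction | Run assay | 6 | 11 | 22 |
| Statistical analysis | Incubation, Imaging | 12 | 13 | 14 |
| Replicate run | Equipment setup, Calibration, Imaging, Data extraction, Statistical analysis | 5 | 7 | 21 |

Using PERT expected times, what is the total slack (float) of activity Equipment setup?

28 days

te_Equipment setup = (1 + 4·2 + 15)/6 = 24/6 = 4
te_Calibration = (2 + 4·6 + 22)/6 = 48/6 = 8
te_Sample prep = (5 + 4·8 + 11)/6 = 48/6 = 8
te_Run assay = (1 + 4·3 + 11)/6 = 24/6 = 4
te_Incubation = (13 + 4·14 + 21)/6 = 90/6 = 15
te_Imaging = (2 + 4·5 + 20)/6 = 42/6 = 7
te_Data extraction = (6 + 4·11 + 22)/6 = 72/6 = 12
te_Statistical analysis = (12 + 4·13 + 14)/6 = 78/6 = 13
te_Replicate run = (5 + 4·7 + 21)/6 = 54/6 = 9

Forward pass:
ES_Equipment setup = 0; EF_Equipment setup = 4
ES_Calibration = 0; EF_Calibration = 8
ES_Sample prep = 0; EF_Sample prep = 8
ES_Run assay = 0; EF_Run assay = 4
ES_Incubation = 4; EF_Incubation = 4+15 = 19
ES_Imaging = 8; EF_Imaging = 8+7 = 15
ES_Data extraction = 4; EF_Data extraction = 4+12 = 16
ES_Statistical analysis = max(EF_Incubation=19, EF_Imaging=15) = 19; EF_Statistical analysis = 19+13 = 32
ES_Replicate run = max(EF_Equipment setup=4, EF_Calibration=8, EF_Imaging=15, EF_Data extraction=16, EF_Statistical analysis=32) = 32; EF_Replicate run = 32+9 = 41
Expected project duration μ = 41 days. Critical path: Run assay → Incubation → Statistical analysis → Replicate run.

Backward pass:
LF_Replicate run = 41; LS_Replicate run = 41−9 = 32
LF_Statistical analysis = LS_Replicate run = 32; LS_Statistical analysis = 32−13 = 19
LF_Data extraction = LS_Replicate run = 32; LS_Data extraction = 32−12 = 20
LF_Imaging = min(LS_Statistical analysis=19, LS_Replicate run=32) = 19; LS_Imaging = 19−7 = 12
LF_Incubation = LS_Statistical analysis = 19; LS_Incubation = 19−15 = 4
LF_Run assay = min(LS_Incubation=4, LS_Data extraction=20) = 4; LS_Run assay = 4−4 = 0
LF_Sample prep = LS_Imaging = 12; LS_Sample prep = 12−8 = 4
LF_Calibration = LS_Replicate run = 32; LS_Calibration = 32−8 = 24
LF_Equipment setup = LS_Replicate run = 32; LS_Equipment setup = 32−4 = 28
Slack_Equipment setup = LS_Equipment setup − ES_Equipment setup = 28 − 0 = 28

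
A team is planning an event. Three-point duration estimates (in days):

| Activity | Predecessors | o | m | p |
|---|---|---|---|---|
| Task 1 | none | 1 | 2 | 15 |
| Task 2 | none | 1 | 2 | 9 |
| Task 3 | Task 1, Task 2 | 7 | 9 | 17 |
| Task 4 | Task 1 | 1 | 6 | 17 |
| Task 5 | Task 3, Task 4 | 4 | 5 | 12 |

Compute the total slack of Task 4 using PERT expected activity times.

3 days

te_Task 1 = (1 + 4·2 + 15)/6 = 24/6 = 4
te_Task 2 = (1 + 4·2 + 9)/6 = 18/6 = 3
te_Task 3 = (7 + 4·9 + 17)/6 = 60/6 = 10
te_Task 4 = (1 + 4·6 + 17)/6 = 42/6 = 7
te_Task 5 = (4 + 4·5 + 12)/6 = 36/6 = 6

Forward pass:
ES_Task 1 = 0; EF_Task 1 = 4
ES_Task 2 = 0; EF_Task 2 = 3
ES_Task 3 = max(EF_Task 1=4, EF_Task 2=3) = 4; EF_Task 3 = 4+10 = 14
ES_Task 4 = 4; EF_Task 4 = 4+7 = 11
ES_Task 5 = max(EF_Task 3=14, EF_Task 4=11) = 14; EF_Task 5 = 14+6 = 20
Expected project duration μ = 20 days. Critical path: Task 1 → Task 3 → Task 5.

Backward pass:
LF_Task 5 = 20; LS_Task 5 = 20−6 = 14
LF_Task 4 = LS_Task 5 = 14; LS_Task 4 = 14−7 = 7
LF_Task 3 = LS_Task 5 = 14; LS_Task 3 = 14−10 = 4
LF_Task 2 = LS_Task 3 = 4; LS_Task 2 = 4−3 = 1
LF_Task 1 = min(LS_Task 3=4, LS_Task 4=7) = 4; LS_Task 1 = 4−4 = 0
Slack_Task 4 = LS_Task 4 − ES_Task 4 = 7 − 4 = 3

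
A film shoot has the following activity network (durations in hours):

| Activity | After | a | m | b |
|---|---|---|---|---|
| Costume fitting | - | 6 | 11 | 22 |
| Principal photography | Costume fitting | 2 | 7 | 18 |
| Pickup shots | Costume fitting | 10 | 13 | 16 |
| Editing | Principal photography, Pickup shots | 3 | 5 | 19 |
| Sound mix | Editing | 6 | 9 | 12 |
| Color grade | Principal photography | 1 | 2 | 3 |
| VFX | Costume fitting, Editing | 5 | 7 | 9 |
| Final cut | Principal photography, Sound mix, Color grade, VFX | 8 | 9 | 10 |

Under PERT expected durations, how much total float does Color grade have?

te_Costume fitting = (6 + 4·11 + 22)/6 = 72/6 = 12
te_Principal photography = (2 + 4·7 + 18)/6 = 48/6 = 8
te_Pickup shots = (10 + 4·13 + 16)/6 = 78/6 = 13
te_Editing = (3 + 4·5 + 19)/6 = 42/6 = 7
te_Sound mix = (6 + 4·9 + 12)/6 = 54/6 = 9
te_Color grade = (1 + 4·2 + 3)/6 = 12/6 = 2
te_VFX = (5 + 4·7 + 9)/6 = 42/6 = 7
te_Final cut = (8 + 4·9 + 10)/6 = 54/6 = 9

Forward pass:
ES_Costume fitting = 0; EF_Costume fitting = 12
ES_Principal photography = 12; EF_Principal photography = 12+8 = 20
ES_Pickup shots = 12; EF_Pickup shots = 12+13 = 25
ES_Editing = max(EF_Principal photography=20, EF_Pickup shots=25) = 25; EF_Editing = 25+7 = 32
ES_Sound mix = 32; EF_Sound mix = 32+9 = 41
ES_Color grade = 20; EF_Color grade = 20+2 = 22
ES_VFX = max(EF_Costume fitting=12, EF_Editing=32) = 32; EF_VFX = 32+7 = 39
ES_Final cut = max(EF_Principal photography=20, EF_Sound mix=41, EF_Color grade=22, EF_VFX=39) = 41; EF_Final cut = 41+9 = 50
Expected project duration μ = 50 hours. Critical path: Costume fitting → Pickup shots → Editing → Sound mix → Final cut.

Backward pass:
LF_Final cut = 50; LS_Final cut = 50−9 = 41
LF_VFX = LS_Final cut = 41; LS_VFX = 41−7 = 34
LF_Color grade = LS_Final cut = 41; LS_Color grade = 41−2 = 39
LF_Sound mix = LS_Final cut = 41; LS_Sound mix = 41−9 = 32
LF_Editing = min(LS_Sound mix=32, LS_VFX=34) = 32; LS_Editing = 32−7 = 25
LF_Pickup shots = LS_Editing = 25; LS_Pickup shots = 25−13 = 12
LF_Principal photography = min(LS_Editing=25, LS_Color grade=39, LS_Final cut=41) = 25; LS_Principal photography = 25−8 = 17
LF_Costume fitting = min(LS_Principal photography=17, LS_Pickup shots=12, LS_VFX=34) = 12; LS_Costume fitting = 12−12 = 0
Slack_Color grade = LS_Color grade − ES_Color grade = 39 − 20 = 19

19 hours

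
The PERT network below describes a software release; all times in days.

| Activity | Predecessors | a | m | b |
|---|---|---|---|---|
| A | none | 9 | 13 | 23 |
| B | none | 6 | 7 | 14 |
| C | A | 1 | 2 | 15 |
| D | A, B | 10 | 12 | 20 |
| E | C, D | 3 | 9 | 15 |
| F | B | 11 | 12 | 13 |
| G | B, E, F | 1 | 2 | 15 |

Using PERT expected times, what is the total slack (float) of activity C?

9 days

te_A = (9 + 4·13 + 23)/6 = 84/6 = 14
te_B = (6 + 4·7 + 14)/6 = 48/6 = 8
te_C = (1 + 4·2 + 15)/6 = 24/6 = 4
te_D = (10 + 4·12 + 20)/6 = 78/6 = 13
te_E = (3 + 4·9 + 15)/6 = 54/6 = 9
te_F = (11 + 4·12 + 13)/6 = 72/6 = 12
te_G = (1 + 4·2 + 15)/6 = 24/6 = 4

Forward pass:
ES_A = 0; EF_A = 14
ES_B = 0; EF_B = 8
ES_C = 14; EF_C = 14+4 = 18
ES_D = max(EF_A=14, EF_B=8) = 14; EF_D = 14+13 = 27
ES_E = max(EF_C=18, EF_D=27) = 27; EF_E = 27+9 = 36
ES_F = 8; EF_F = 8+12 = 20
ES_G = max(EF_B=8, EF_E=36, EF_F=20) = 36; EF_G = 36+4 = 40
Expected project duration μ = 40 days. Critical path: A → D → E → G.

Backward pass:
LF_G = 40; LS_G = 40−4 = 36
LF_F = LS_G = 36; LS_F = 36−12 = 24
LF_E = LS_G = 36; LS_E = 36−9 = 27
LF_D = LS_E = 27; LS_D = 27−13 = 14
LF_C = LS_E = 27; LS_C = 27−4 = 23
LF_B = min(LS_D=14, LS_F=24, LS_G=36) = 14; LS_B = 14−8 = 6
LF_A = min(LS_C=23, LS_D=14) = 14; LS_A = 14−14 = 0
Slack_C = LS_C − ES_C = 23 − 14 = 9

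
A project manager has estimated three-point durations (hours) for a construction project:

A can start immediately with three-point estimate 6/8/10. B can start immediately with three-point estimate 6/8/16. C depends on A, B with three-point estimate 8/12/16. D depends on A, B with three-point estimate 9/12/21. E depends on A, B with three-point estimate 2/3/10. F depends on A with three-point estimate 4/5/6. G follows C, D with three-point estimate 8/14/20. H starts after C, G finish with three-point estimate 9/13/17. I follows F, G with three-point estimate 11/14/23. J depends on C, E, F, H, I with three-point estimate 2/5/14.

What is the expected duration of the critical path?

57 hours

te_A = (6 + 4·8 + 10)/6 = 48/6 = 8
te_B = (6 + 4·8 + 16)/6 = 54/6 = 9
te_C = (8 + 4·12 + 16)/6 = 72/6 = 12
te_D = (9 + 4·12 + 21)/6 = 78/6 = 13
te_E = (2 + 4·3 + 10)/6 = 24/6 = 4
te_F = (4 + 4·5 + 6)/6 = 30/6 = 5
te_G = (8 + 4·14 + 20)/6 = 84/6 = 14
te_H = (9 + 4·13 + 17)/6 = 78/6 = 13
te_I = (11 + 4·14 + 23)/6 = 90/6 = 15
te_J = (2 + 4·5 + 14)/6 = 36/6 = 6

Forward pass:
ES_A = 0; EF_A = 8
ES_B = 0; EF_B = 9
ES_C = max(EF_A=8, EF_B=9) = 9; EF_C = 9+12 = 21
ES_D = max(EF_A=8, EF_B=9) = 9; EF_D = 9+13 = 22
ES_E = max(EF_A=8, EF_B=9) = 9; EF_E = 9+4 = 13
ES_F = 8; EF_F = 8+5 = 13
ES_G = max(EF_C=21, EF_D=22) = 22; EF_G = 22+14 = 36
ES_H = max(EF_C=21, EF_G=36) = 36; EF_H = 36+13 = 49
ES_I = max(EF_F=13, EF_G=36) = 36; EF_I = 36+15 = 51
ES_J = max(EF_C=21, EF_E=13, EF_F=13, EF_H=49, EF_I=51) = 51; EF_J = 51+6 = 57
Expected project duration μ = 57 hours. Critical path: B → D → G → I → J.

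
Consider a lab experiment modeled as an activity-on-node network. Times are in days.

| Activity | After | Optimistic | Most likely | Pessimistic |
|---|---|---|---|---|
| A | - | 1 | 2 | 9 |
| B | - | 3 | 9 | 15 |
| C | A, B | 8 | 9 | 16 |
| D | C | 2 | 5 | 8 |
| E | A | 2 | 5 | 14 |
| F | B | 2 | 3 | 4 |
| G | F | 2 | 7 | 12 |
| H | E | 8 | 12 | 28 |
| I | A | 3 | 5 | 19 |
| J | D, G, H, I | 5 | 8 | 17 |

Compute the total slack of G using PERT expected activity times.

te_A = (1 + 4·2 + 9)/6 = 18/6 = 3
te_B = (3 + 4·9 + 15)/6 = 54/6 = 9
te_C = (8 + 4·9 + 16)/6 = 60/6 = 10
te_D = (2 + 4·5 + 8)/6 = 30/6 = 5
te_E = (2 + 4·5 + 14)/6 = 36/6 = 6
te_F = (2 + 4·3 + 4)/6 = 18/6 = 3
te_G = (2 + 4·7 + 12)/6 = 42/6 = 7
te_H = (8 + 4·12 + 28)/6 = 84/6 = 14
te_I = (3 + 4·5 + 19)/6 = 42/6 = 7
te_J = (5 + 4·8 + 17)/6 = 54/6 = 9

Forward pass:
ES_A = 0; EF_A = 3
ES_B = 0; EF_B = 9
ES_C = max(EF_A=3, EF_B=9) = 9; EF_C = 9+10 = 19
ES_D = 19; EF_D = 19+5 = 24
ES_E = 3; EF_E = 3+6 = 9
ES_F = 9; EF_F = 9+3 = 12
ES_G = 12; EF_G = 12+7 = 19
ES_H = 9; EF_H = 9+14 = 23
ES_I = 3; EF_I = 3+7 = 10
ES_J = max(EF_D=24, EF_G=19, EF_H=23, EF_I=10) = 24; EF_J = 24+9 = 33
Expected project duration μ = 33 days. Critical path: B → C → D → J.

Backward pass:
LF_J = 33; LS_J = 33−9 = 24
LF_I = LS_J = 24; LS_I = 24−7 = 17
LF_H = LS_J = 24; LS_H = 24−14 = 10
LF_G = LS_J = 24; LS_G = 24−7 = 17
LF_F = LS_G = 17; LS_F = 17−3 = 14
LF_E = LS_H = 10; LS_E = 10−6 = 4
LF_D = LS_J = 24; LS_D = 24−5 = 19
LF_C = LS_D = 19; LS_C = 19−10 = 9
LF_B = min(LS_C=9, LS_F=14) = 9; LS_B = 9−9 = 0
LF_A = min(LS_C=9, LS_E=4, LS_I=17) = 4; LS_A = 4−3 = 1
Slack_G = LS_G − ES_G = 17 − 12 = 5

5 days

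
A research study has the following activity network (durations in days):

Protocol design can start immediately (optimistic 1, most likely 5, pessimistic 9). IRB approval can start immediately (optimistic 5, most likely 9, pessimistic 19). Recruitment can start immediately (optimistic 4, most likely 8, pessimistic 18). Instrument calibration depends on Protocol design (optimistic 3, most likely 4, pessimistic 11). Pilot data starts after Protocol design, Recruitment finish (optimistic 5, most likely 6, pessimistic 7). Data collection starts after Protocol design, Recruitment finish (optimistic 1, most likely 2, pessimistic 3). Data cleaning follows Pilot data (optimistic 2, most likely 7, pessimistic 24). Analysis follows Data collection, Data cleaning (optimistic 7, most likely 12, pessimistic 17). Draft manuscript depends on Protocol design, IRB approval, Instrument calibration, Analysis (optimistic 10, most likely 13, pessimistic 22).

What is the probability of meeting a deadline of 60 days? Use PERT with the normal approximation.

te_Protocol design = (1 + 4·5 + 9)/6 = 30/6 = 5; σ²_Protocol design = ((9−1)/6)² = 1.778
te_IRB approval = (5 + 4·9 + 19)/6 = 60/6 = 10; σ²_IRB approval = ((19−5)/6)² = 5.444
te_Recruitment = (4 + 4·8 + 18)/6 = 54/6 = 9; σ²_Recruitment = ((18−4)/6)² = 5.444
te_Instrument calibration = (3 + 4·4 + 11)/6 = 30/6 = 5; σ²_Instrument calibration = ((11−3)/6)² = 1.778
te_Pilot data = (5 + 4·6 + 7)/6 = 36/6 = 6; σ²_Pilot data = ((7−5)/6)² = 0.111
te_Data collection = (1 + 4·2 + 3)/6 = 12/6 = 2; σ²_Data collection = ((3−1)/6)² = 0.111
te_Data cleaning = (2 + 4·7 + 24)/6 = 54/6 = 9; σ²_Data cleaning = ((24−2)/6)² = 13.444
te_Analysis = (7 + 4·12 + 17)/6 = 72/6 = 12; σ²_Analysis = ((17−7)/6)² = 2.778
te_Draft manuscript = (10 + 4·13 + 22)/6 = 84/6 = 14; σ²_Draft manuscript = ((22−10)/6)² = 4.000

Forward pass:
ES_Protocol design = 0; EF_Protocol design = 5
ES_IRB approval = 0; EF_IRB approval = 10
ES_Recruitment = 0; EF_Recruitment = 9
ES_Instrument calibration = 5; EF_Instrument calibration = 5+5 = 10
ES_Pilot data = max(EF_Protocol design=5, EF_Recruitment=9) = 9; EF_Pilot data = 9+6 = 15
ES_Data collection = max(EF_Protocol design=5, EF_Recruitment=9) = 9; EF_Data collection = 9+2 = 11
ES_Data cleaning = 15; EF_Data cleaning = 15+9 = 24
ES_Analysis = max(EF_Data collection=11, EF_Data cleaning=24) = 24; EF_Analysis = 24+12 = 36
ES_Draft manuscript = max(EF_Protocol design=5, EF_IRB approval=10, EF_Instrument calibration=10, EF_Analysis=36) = 36; EF_Draft manuscript = 36+14 = 50
Expected project duration μ = 50 days. Critical path: Recruitment → Pilot data → Data cleaning → Analysis → Draft manuscript.

Variance along critical path = 5.444 + 0.111 + 13.444 + 2.778 + 4.000 = 25.778; σ = √25.778 = 5.077 days.
Z = (60 − 50) / 5.077 = 1.970
P(T ≤ 60) = Φ(1.970) ≈ 0.976

0.976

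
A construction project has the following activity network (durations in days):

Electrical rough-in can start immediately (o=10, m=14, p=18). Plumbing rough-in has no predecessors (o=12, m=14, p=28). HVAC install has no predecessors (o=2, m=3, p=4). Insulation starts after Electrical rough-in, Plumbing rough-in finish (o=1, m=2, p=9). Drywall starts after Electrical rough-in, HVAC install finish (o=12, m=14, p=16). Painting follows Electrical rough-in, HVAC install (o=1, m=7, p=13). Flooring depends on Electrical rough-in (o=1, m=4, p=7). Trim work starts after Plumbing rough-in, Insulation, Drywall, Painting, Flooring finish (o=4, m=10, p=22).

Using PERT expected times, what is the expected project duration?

te_Electrical rough-in = (10 + 4·14 + 18)/6 = 84/6 = 14
te_Plumbing rough-in = (12 + 4·14 + 28)/6 = 96/6 = 16
te_HVAC install = (2 + 4·3 + 4)/6 = 18/6 = 3
te_Insulation = (1 + 4·2 + 9)/6 = 18/6 = 3
te_Drywall = (12 + 4·14 + 16)/6 = 84/6 = 14
te_Painting = (1 + 4·7 + 13)/6 = 42/6 = 7
te_Flooring = (1 + 4·4 + 7)/6 = 24/6 = 4
te_Trim work = (4 + 4·10 + 22)/6 = 66/6 = 11

Forward pass:
ES_Electrical rough-in = 0; EF_Electrical rough-in = 14
ES_Plumbing rough-in = 0; EF_Plumbing rough-in = 16
ES_HVAC install = 0; EF_HVAC install = 3
ES_Insulation = max(EF_Electrical rough-in=14, EF_Plumbing rough-in=16) = 16; EF_Insulation = 16+3 = 19
ES_Drywall = max(EF_Electrical rough-in=14, EF_HVAC install=3) = 14; EF_Drywall = 14+14 = 28
ES_Painting = max(EF_Electrical rough-in=14, EF_HVAC install=3) = 14; EF_Painting = 14+7 = 21
ES_Flooring = 14; EF_Flooring = 14+4 = 18
ES_Trim work = max(EF_Plumbing rough-in=16, EF_Insulation=19, EF_Drywall=28, EF_Painting=21, EF_Flooring=18) = 28; EF_Trim work = 28+11 = 39
Expected project duration μ = 39 days. Critical path: Electrical rough-in → Drywall → Trim work.

39 days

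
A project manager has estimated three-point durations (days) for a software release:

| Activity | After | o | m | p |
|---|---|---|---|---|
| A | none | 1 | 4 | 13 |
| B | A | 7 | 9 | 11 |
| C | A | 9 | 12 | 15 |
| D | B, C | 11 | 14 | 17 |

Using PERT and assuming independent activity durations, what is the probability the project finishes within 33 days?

0.793

te_A = (1 + 4·4 + 13)/6 = 30/6 = 5; σ²_A = ((13−1)/6)² = 4.000
te_B = (7 + 4·9 + 11)/6 = 54/6 = 9; σ²_B = ((11−7)/6)² = 0.444
te_C = (9 + 4·12 + 15)/6 = 72/6 = 12; σ²_C = ((15−9)/6)² = 1.000
te_D = (11 + 4·14 + 17)/6 = 84/6 = 14; σ²_D = ((17−11)/6)² = 1.000

Forward pass:
ES_A = 0; EF_A = 5
ES_B = 5; EF_B = 5+9 = 14
ES_C = 5; EF_C = 5+12 = 17
ES_D = max(EF_B=14, EF_C=17) = 17; EF_D = 17+14 = 31
Expected project duration μ = 31 days. Critical path: A → C → D.

Variance along critical path = 4.000 + 1.000 + 1.000 = 6.000; σ = √6.000 = 2.449 days.
Z = (33 − 31) / 2.449 = 0.816
P(T ≤ 33) = Φ(0.816) ≈ 0.793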